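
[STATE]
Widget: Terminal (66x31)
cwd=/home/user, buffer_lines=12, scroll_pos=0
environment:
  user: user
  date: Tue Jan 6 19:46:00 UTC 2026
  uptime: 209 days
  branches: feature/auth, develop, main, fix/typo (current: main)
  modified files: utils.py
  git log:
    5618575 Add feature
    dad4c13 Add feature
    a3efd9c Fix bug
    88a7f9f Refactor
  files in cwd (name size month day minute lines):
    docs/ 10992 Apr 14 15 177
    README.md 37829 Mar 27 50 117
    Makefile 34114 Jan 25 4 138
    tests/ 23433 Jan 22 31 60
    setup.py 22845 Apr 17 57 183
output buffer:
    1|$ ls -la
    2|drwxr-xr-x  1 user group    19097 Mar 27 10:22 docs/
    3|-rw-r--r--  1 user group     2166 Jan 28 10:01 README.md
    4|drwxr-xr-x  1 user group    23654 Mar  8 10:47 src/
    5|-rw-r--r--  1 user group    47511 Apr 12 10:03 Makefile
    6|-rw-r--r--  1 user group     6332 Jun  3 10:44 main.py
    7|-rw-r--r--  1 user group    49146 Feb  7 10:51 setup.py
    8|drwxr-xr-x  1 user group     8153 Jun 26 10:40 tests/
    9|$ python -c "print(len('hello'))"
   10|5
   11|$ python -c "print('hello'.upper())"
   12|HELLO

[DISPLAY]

$ ls -la                                                          
drwxr-xr-x  1 user group    19097 Mar 27 10:22 docs/              
-rw-r--r--  1 user group     2166 Jan 28 10:01 README.md          
drwxr-xr-x  1 user group    23654 Mar  8 10:47 src/               
-rw-r--r--  1 user group    47511 Apr 12 10:03 Makefile           
-rw-r--r--  1 user group     6332 Jun  3 10:44 main.py            
-rw-r--r--  1 user group    49146 Feb  7 10:51 setup.py           
drwxr-xr-x  1 user group     8153 Jun 26 10:40 tests/             
$ python -c "print(len('hello'))"                                 
5                                                                 
$ python -c "print('hello'.upper())"                              
HELLO                                                             
$ █                                                               
                                                                  
                                                                  
                                                                  
                                                                  
                                                                  
                                                                  
                                                                  
                                                                  
                                                                  
                                                                  
                                                                  
                                                                  
                                                                  
                                                                  
                                                                  
                                                                  
                                                                  
                                                                  


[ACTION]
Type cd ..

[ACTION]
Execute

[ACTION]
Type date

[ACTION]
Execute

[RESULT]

$ ls -la                                                          
drwxr-xr-x  1 user group    19097 Mar 27 10:22 docs/              
-rw-r--r--  1 user group     2166 Jan 28 10:01 README.md          
drwxr-xr-x  1 user group    23654 Mar  8 10:47 src/               
-rw-r--r--  1 user group    47511 Apr 12 10:03 Makefile           
-rw-r--r--  1 user group     6332 Jun  3 10:44 main.py            
-rw-r--r--  1 user group    49146 Feb  7 10:51 setup.py           
drwxr-xr-x  1 user group     8153 Jun 26 10:40 tests/             
$ python -c "print(len('hello'))"                                 
5                                                                 
$ python -c "print('hello'.upper())"                              
HELLO                                                             
$ cd ..                                                           
                                                                  
$ date                                                            
Tue Jan 6 19:46:00 UTC 2026                                       
$ █                                                               
                                                                  
                                                                  
                                                                  
                                                                  
                                                                  
                                                                  
                                                                  
                                                                  
                                                                  
                                                                  
                                                                  
                                                                  
                                                                  
                                                                  


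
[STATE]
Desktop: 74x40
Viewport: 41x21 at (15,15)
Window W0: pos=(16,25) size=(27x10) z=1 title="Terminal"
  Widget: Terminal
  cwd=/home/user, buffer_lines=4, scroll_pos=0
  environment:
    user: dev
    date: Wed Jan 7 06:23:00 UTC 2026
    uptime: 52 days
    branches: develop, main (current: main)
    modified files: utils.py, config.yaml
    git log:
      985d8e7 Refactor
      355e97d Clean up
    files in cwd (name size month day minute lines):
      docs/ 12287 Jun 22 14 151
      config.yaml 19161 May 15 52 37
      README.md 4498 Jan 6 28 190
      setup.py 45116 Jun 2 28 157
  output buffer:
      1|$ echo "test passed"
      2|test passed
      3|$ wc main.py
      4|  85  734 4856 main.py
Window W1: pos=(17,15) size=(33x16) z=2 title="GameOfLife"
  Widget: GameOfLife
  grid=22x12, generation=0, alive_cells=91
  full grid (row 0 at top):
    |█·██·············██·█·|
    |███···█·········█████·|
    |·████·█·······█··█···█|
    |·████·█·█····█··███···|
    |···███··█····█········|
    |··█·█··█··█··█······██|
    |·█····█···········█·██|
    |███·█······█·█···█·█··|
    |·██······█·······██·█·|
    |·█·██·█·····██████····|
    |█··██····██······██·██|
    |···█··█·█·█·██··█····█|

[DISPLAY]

  ┏━━━━━━━━━━━━━━━━━━━━━━━━━━━━━━━┓      
  ┃ GameOfLife                    ┃      
  ┠───────────────────────────────┨      
  ┃Gen: 0                         ┃      
  ┃█·██·············██·█·         ┃      
  ┃███···█·········█████·         ┃      
  ┃·████·█·······█··█···█         ┃      
  ┃·████·█·█····█··███···         ┃      
  ┃···███··█····█········         ┃      
  ┃··█·█··█··█··█······██         ┃      
 ┏┃·█····█···········█·██         ┃      
 ┃┃███·█······█·█···█·█··         ┃      
 ┠┃·██······█·······██·█·         ┃      
 ┃┃·█·██·█·····██████····         ┃      
 ┃┃█··██····██······██·██         ┃      
 ┃┗━━━━━━━━━━━━━━━━━━━━━━━━━━━━━━━┛      
 ┃  85  734 4856 main.py   ┃             
 ┃$ █                      ┃             
 ┃                         ┃             
 ┗━━━━━━━━━━━━━━━━━━━━━━━━━┛             
                                         


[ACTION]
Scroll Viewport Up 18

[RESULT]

                                         
                                         
                                         
                                         
                                         
                                         
                                         
                                         
                                         
                                         
                                         
                                         
                                         
                                         
                                         
  ┏━━━━━━━━━━━━━━━━━━━━━━━━━━━━━━━┓      
  ┃ GameOfLife                    ┃      
  ┠───────────────────────────────┨      
  ┃Gen: 0                         ┃      
  ┃█·██·············██·█·         ┃      
  ┃███···█·········█████·         ┃      


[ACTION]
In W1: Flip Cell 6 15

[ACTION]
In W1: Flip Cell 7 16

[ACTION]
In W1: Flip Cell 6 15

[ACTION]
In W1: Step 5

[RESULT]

                                         
                                         
                                         
                                         
                                         
                                         
                                         
                                         
                                         
                                         
                                         
                                         
                                         
                                         
                                         
  ┏━━━━━━━━━━━━━━━━━━━━━━━━━━━━━━━┓      
  ┃ GameOfLife                    ┃      
  ┠───────────────────────────────┨      
  ┃Gen: 5                         ┃      
  ┃··██··········██······         ┃      
  ┃··█·█·········██······         ┃      


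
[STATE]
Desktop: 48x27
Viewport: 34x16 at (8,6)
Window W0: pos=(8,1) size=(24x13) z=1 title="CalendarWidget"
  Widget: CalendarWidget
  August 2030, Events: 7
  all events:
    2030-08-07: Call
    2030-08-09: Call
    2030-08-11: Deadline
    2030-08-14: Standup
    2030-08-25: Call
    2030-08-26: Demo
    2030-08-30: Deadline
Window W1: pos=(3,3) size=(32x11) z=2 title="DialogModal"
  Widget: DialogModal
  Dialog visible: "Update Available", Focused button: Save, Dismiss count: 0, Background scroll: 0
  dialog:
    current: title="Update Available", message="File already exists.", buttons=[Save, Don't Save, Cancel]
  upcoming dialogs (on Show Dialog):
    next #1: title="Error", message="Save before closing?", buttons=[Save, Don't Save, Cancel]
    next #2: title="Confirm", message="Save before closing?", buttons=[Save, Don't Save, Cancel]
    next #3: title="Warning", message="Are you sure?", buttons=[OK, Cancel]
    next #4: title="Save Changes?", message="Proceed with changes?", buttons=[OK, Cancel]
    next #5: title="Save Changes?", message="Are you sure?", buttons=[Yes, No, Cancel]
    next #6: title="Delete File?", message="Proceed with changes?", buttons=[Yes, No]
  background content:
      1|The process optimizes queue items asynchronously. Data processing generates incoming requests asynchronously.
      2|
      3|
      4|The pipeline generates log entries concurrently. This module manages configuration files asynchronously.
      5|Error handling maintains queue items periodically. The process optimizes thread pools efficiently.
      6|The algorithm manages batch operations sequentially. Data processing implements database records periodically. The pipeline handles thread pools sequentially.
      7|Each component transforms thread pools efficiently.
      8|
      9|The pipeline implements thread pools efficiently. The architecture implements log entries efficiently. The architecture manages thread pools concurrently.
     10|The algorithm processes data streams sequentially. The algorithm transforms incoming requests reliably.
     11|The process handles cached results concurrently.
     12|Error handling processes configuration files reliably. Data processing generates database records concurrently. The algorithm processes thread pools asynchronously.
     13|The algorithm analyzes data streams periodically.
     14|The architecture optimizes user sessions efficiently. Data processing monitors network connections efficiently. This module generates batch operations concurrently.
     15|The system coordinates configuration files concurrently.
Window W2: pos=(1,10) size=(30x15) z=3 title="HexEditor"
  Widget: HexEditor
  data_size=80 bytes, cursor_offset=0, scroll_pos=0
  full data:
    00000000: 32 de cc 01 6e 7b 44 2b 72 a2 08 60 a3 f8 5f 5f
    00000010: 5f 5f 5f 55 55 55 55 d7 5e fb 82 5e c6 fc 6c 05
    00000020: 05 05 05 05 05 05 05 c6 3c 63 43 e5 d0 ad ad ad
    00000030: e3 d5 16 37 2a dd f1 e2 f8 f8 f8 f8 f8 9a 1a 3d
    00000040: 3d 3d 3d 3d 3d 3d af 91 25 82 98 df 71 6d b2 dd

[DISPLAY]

process optimizes queue it┃       
───────────────────────┐  ┃       
   Update Available    │  ┃       
 File already exists.  │nt┃       
━━━━━━━━━━━━━━━━━━━━━━┓│ue┃       
itor                  ┃┘op┃       
──────────────────────┨hre┃       
00  32 de cc 01 6e 7b ┃━━━┛       
10  5f 5f 5f 55 55 55 ┃           
20  05 05 05 05 05 05 ┃           
30  e3 d5 16 37 2a dd ┃           
40  3d 3d 3d 3d 3d 3d ┃           
                      ┃           
                      ┃           
                      ┃           
                      ┃           


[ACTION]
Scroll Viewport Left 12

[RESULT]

   ┃The process optimizes queue it
   ┃  ┌────────────────────────┐  
   ┃  │    Update Available    │  
   ┃Th│  File already exists.  │nt
 ┏━━━━━━━━━━━━━━━━━━━━━━━━━━━━┓│ue
 ┃ HexEditor                  ┃┘op
 ┠────────────────────────────┨hre
 ┃00000000  32 de cc 01 6e 7b ┃━━━
 ┃00000010  5f 5f 5f 55 55 55 ┃   
 ┃00000020  05 05 05 05 05 05 ┃   
 ┃00000030  e3 d5 16 37 2a dd ┃   
 ┃00000040  3d 3d 3d 3d 3d 3d ┃   
 ┃                            ┃   
 ┃                            ┃   
 ┃                            ┃   
 ┃                            ┃   


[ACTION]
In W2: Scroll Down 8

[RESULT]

   ┃The process optimizes queue it
   ┃  ┌────────────────────────┐  
   ┃  │    Update Available    │  
   ┃Th│  File already exists.  │nt
 ┏━━━━━━━━━━━━━━━━━━━━━━━━━━━━┓│ue
 ┃ HexEditor                  ┃┘op
 ┠────────────────────────────┨hre
 ┃00000040  3d 3d 3d 3d 3d 3d ┃━━━
 ┃                            ┃   
 ┃                            ┃   
 ┃                            ┃   
 ┃                            ┃   
 ┃                            ┃   
 ┃                            ┃   
 ┃                            ┃   
 ┃                            ┃   


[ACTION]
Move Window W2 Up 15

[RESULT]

 ┃                            ┃ it
 ┃                            ┃┐  
 ┃                            ┃│  
 ┃                            ┃│nt
 ┃                            ┃│ue
 ┃                            ┃┘op
 ┃                            ┃hre
 ┃                            ┃━━━
 ┗━━━━━━━━━━━━━━━━━━━━━━━━━━━━┛   
                                  
                                  
                                  
                                  
                                  
                                  
                                  


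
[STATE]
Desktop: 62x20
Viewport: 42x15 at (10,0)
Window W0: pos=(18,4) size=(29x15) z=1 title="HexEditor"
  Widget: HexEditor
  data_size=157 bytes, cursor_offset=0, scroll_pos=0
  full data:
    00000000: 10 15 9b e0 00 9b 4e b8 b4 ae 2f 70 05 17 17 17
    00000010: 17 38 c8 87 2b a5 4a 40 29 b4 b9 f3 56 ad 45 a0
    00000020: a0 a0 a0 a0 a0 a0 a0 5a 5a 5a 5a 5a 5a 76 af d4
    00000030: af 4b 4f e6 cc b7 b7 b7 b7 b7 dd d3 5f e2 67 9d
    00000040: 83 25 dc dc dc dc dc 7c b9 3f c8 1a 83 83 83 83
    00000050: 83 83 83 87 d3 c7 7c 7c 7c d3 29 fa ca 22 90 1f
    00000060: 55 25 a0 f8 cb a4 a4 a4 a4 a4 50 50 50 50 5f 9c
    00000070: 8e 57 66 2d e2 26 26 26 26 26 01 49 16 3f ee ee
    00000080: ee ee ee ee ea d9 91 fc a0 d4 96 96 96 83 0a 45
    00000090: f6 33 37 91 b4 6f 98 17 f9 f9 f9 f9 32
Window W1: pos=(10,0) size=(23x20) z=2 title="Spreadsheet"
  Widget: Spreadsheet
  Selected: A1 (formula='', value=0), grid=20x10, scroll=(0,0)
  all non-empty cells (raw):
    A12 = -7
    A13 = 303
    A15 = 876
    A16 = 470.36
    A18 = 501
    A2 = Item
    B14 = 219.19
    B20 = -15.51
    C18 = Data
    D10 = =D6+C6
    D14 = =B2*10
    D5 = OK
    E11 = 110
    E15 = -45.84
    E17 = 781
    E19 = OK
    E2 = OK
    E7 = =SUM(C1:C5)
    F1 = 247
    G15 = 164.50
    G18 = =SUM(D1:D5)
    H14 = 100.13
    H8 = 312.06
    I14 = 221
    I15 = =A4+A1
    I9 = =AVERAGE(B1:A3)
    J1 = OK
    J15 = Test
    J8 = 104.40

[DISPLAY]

┏━━━━━━━━━━━━━━━━━━━━━┓                   
┃ Spreadsheet         ┃                   
┠─────────────────────┨                   
┃A1:                  ┃                   
┃       A       B     ┃━━━━━━━━━━━━━┓     
┃---------------------┃             ┃     
┃  1      [0]       0 ┃─────────────┨     
┃  2 Item           0 ┃5 9b e0 00 9b┃     
┃  3        0       0 ┃8 c8 87 2b a5┃     
┃  4        0       0 ┃0 a0 a0 a0 a0┃     
┃  5        0       0 ┃b 4f e6 cc b7┃     
┃  6        0       0 ┃5 dc dc dc dc┃     
┃  7        0       0 ┃3 83 87 d3 c7┃     
┃  8        0       0 ┃5 a0 f8 cb a4┃     
┃  9        0       0 ┃7 66 2d e2 26┃     


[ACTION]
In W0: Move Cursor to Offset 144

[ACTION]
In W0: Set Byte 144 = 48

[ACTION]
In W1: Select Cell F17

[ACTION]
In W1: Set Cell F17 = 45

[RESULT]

┏━━━━━━━━━━━━━━━━━━━━━┓                   
┃ Spreadsheet         ┃                   
┠─────────────────────┨                   
┃F17: 45              ┃                   
┃       A       B     ┃━━━━━━━━━━━━━┓     
┃---------------------┃             ┃     
┃  1        0       0 ┃─────────────┨     
┃  2 Item           0 ┃5 9b e0 00 9b┃     
┃  3        0       0 ┃8 c8 87 2b a5┃     
┃  4        0       0 ┃0 a0 a0 a0 a0┃     
┃  5        0       0 ┃b 4f e6 cc b7┃     
┃  6        0       0 ┃5 dc dc dc dc┃     
┃  7        0       0 ┃3 83 87 d3 c7┃     
┃  8        0       0 ┃5 a0 f8 cb a4┃     
┃  9        0       0 ┃7 66 2d e2 26┃     


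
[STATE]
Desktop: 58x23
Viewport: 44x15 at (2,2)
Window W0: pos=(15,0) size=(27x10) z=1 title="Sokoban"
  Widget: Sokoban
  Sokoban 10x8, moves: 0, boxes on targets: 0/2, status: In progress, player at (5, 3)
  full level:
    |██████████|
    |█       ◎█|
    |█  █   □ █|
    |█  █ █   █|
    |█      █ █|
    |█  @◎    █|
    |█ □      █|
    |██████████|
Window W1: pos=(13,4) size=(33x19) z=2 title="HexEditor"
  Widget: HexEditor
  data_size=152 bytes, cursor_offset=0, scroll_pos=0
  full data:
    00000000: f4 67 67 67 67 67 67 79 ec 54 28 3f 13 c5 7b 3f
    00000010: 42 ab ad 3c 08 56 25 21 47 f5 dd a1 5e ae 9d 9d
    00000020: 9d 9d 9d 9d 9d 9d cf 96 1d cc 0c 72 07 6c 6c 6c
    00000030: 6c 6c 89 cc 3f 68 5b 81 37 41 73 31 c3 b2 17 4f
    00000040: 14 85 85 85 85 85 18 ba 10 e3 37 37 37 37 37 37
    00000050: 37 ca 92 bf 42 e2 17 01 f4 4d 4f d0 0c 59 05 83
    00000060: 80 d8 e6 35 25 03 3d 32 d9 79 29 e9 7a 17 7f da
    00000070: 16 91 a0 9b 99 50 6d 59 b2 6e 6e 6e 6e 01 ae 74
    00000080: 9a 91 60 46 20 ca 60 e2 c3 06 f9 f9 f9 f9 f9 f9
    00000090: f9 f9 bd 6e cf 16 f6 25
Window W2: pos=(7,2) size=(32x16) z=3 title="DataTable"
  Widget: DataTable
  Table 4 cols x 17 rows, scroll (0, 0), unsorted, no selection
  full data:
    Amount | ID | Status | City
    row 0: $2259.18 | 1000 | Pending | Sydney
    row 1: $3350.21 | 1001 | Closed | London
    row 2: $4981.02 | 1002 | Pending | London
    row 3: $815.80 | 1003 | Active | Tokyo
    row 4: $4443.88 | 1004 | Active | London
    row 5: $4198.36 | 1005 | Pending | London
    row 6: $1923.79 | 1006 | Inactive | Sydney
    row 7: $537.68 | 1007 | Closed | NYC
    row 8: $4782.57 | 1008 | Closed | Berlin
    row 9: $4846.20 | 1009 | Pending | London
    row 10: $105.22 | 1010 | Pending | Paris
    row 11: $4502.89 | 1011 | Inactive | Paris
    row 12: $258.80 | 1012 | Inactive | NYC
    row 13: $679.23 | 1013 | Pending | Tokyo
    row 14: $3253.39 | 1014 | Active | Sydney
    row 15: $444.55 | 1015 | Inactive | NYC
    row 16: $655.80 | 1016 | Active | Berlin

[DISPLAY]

     ┏━━━━━━━━━━━━━━━━━━━━━━━━━━━━━━┓──┨    
     ┃ DataTable                    ┃  ┃    
     ┠──────────────────────────────┨━━━━━━┓
     ┃Amount  │ID  │Status  │City   ┃      ┃
     ┃────────┼────┼────────┼────── ┃──────┨
     ┃$2259.18│1000│Pending │Sydney ┃67 67 ┃
     ┃$3350.21│1001│Closed  │London ┃56 25 ┃
     ┃$4981.02│1002│Pending │London ┃9d cf ┃
     ┃$815.80 │1003│Active  │Tokyo  ┃68 5b ┃
     ┃$4443.88│1004│Active  │London ┃85 18 ┃
     ┃$4198.36│1005│Pending │London ┃e2 17 ┃
     ┃$1923.79│1006│Inactive│Sydney ┃03 3d ┃
     ┃$537.68 │1007│Closed  │NYC    ┃50 6d ┃
     ┃$4782.57│1008│Closed  │Berlin ┃ca 60 ┃
     ┃$4846.20│1009│Pending │London ┃16 f6 ┃


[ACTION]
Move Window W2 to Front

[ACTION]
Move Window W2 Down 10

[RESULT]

             ┠─────────────────────────┨    
             ┃██████████               ┃    
           ┏━━━━━━━━━━━━━━━━━━━━━━━━━━━━━━━┓
           ┃ HexEditor                     ┃
           ┠───────────────────────────────┨
     ┏━━━━━━━━━━━━━━━━━━━━━━━━━━━━━━┓67 67 ┃
     ┃ DataTable                    ┃56 25 ┃
     ┠──────────────────────────────┨9d cf ┃
     ┃Amount  │ID  │Status  │City   ┃68 5b ┃
     ┃────────┼────┼────────┼────── ┃85 18 ┃
     ┃$2259.18│1000│Pending │Sydney ┃e2 17 ┃
     ┃$3350.21│1001│Closed  │London ┃03 3d ┃
     ┃$4981.02│1002│Pending │London ┃50 6d ┃
     ┃$815.80 │1003│Active  │Tokyo  ┃ca 60 ┃
     ┃$4443.88│1004│Active  │London ┃16 f6 ┃


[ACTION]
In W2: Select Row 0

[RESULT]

             ┠─────────────────────────┨    
             ┃██████████               ┃    
           ┏━━━━━━━━━━━━━━━━━━━━━━━━━━━━━━━┓
           ┃ HexEditor                     ┃
           ┠───────────────────────────────┨
     ┏━━━━━━━━━━━━━━━━━━━━━━━━━━━━━━┓67 67 ┃
     ┃ DataTable                    ┃56 25 ┃
     ┠──────────────────────────────┨9d cf ┃
     ┃Amount  │ID  │Status  │City   ┃68 5b ┃
     ┃────────┼────┼────────┼────── ┃85 18 ┃
     ┃>2259.18│1000│Pending │Sydney ┃e2 17 ┃
     ┃$3350.21│1001│Closed  │London ┃03 3d ┃
     ┃$4981.02│1002│Pending │London ┃50 6d ┃
     ┃$815.80 │1003│Active  │Tokyo  ┃ca 60 ┃
     ┃$4443.88│1004│Active  │London ┃16 f6 ┃


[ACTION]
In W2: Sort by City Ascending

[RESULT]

             ┠─────────────────────────┨    
             ┃██████████               ┃    
           ┏━━━━━━━━━━━━━━━━━━━━━━━━━━━━━━━┓
           ┃ HexEditor                     ┃
           ┠───────────────────────────────┨
     ┏━━━━━━━━━━━━━━━━━━━━━━━━━━━━━━┓67 67 ┃
     ┃ DataTable                    ┃56 25 ┃
     ┠──────────────────────────────┨9d cf ┃
     ┃Amount  │ID  │Status  │City ▲ ┃68 5b ┃
     ┃────────┼────┼────────┼────── ┃85 18 ┃
     ┃>4782.57│1008│Closed  │Berlin ┃e2 17 ┃
     ┃$655.80 │1016│Active  │Berlin ┃03 3d ┃
     ┃$3350.21│1001│Closed  │London ┃50 6d ┃
     ┃$4981.02│1002│Pending │London ┃ca 60 ┃
     ┃$4443.88│1004│Active  │London ┃16 f6 ┃


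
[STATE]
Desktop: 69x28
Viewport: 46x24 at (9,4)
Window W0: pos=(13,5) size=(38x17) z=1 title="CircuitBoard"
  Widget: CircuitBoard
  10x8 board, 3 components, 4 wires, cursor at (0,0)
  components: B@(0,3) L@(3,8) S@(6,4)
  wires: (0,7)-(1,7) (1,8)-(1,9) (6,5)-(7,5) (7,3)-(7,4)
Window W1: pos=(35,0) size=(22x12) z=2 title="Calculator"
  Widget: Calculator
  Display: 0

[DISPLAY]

                          ┃┌───┬───┬───┬───┐  
    ┏━━━━━━━━━━━━━━━━━━━━━┃│ 7 │ 8 │ 9 │ ÷ │  
    ┃ CircuitBoard        ┃├───┼───┼───┼───┤  
    ┠─────────────────────┃│ 4 │ 5 │ 6 │ × │  
    ┃   0 1 2 3 4 5 6 7 8 ┃├───┼───┼───┼───┤  
    ┃0  [.]          B    ┃│ 1 │ 2 │ 3 │ - │  
    ┃                     ┃└───┴───┴───┴───┘  
    ┃1                    ┗━━━━━━━━━━━━━━━━━━━
    ┃                                    ┃    
    ┃2                                   ┃    
    ┃                                    ┃    
    ┃3                                   ┃    
    ┃                                    ┃    
    ┃4                                   ┃    
    ┃                                    ┃    
    ┃5                                   ┃    
    ┃                                    ┃    
    ┗━━━━━━━━━━━━━━━━━━━━━━━━━━━━━━━━━━━━┛    
                                              
                                              
                                              
                                              
                                              
                                              


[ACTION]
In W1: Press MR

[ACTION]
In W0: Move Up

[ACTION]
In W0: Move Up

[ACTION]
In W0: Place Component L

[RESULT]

                          ┃┌───┬───┬───┬───┐  
    ┏━━━━━━━━━━━━━━━━━━━━━┃│ 7 │ 8 │ 9 │ ÷ │  
    ┃ CircuitBoard        ┃├───┼───┼───┼───┤  
    ┠─────────────────────┃│ 4 │ 5 │ 6 │ × │  
    ┃   0 1 2 3 4 5 6 7 8 ┃├───┼───┼───┼───┤  
    ┃0  [L]          B    ┃│ 1 │ 2 │ 3 │ - │  
    ┃                     ┃└───┴───┴───┴───┘  
    ┃1                    ┗━━━━━━━━━━━━━━━━━━━
    ┃                                    ┃    
    ┃2                                   ┃    
    ┃                                    ┃    
    ┃3                                   ┃    
    ┃                                    ┃    
    ┃4                                   ┃    
    ┃                                    ┃    
    ┃5                                   ┃    
    ┃                                    ┃    
    ┗━━━━━━━━━━━━━━━━━━━━━━━━━━━━━━━━━━━━┛    
                                              
                                              
                                              
                                              
                                              
                                              


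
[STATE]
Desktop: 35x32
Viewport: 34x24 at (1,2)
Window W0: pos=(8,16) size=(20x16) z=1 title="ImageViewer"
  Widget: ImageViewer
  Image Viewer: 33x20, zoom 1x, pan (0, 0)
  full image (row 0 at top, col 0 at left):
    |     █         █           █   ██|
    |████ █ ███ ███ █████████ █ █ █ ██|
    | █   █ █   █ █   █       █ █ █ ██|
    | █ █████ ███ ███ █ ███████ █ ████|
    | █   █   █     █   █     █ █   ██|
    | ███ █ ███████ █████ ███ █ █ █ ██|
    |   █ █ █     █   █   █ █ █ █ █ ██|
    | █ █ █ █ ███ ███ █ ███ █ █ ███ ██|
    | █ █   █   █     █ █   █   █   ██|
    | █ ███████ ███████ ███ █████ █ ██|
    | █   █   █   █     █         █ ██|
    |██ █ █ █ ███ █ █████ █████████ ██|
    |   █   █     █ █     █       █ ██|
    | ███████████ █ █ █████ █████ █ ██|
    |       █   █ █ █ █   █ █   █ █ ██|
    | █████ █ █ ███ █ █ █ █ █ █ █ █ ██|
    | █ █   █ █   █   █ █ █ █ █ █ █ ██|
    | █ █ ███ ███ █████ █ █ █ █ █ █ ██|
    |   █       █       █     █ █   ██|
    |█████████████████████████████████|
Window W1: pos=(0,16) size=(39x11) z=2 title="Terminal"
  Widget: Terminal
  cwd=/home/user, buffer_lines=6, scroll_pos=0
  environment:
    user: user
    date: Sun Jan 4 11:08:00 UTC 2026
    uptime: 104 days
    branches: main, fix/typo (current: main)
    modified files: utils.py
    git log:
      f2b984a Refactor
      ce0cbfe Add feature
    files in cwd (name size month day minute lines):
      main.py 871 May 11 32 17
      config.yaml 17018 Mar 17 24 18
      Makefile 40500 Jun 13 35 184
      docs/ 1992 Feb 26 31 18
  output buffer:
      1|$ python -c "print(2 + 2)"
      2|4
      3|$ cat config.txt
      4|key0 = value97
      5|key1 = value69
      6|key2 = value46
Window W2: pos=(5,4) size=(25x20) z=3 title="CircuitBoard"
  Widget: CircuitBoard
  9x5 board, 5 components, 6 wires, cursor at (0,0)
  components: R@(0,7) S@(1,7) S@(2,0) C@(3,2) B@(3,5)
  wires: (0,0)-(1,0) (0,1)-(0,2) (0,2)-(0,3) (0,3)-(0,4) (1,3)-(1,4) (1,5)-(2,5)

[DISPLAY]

                                  
                                  
    ┏━━━━━━━━━━━━━━━━━━━━━━━┓     
    ┃ CircuitBoard          ┃     
    ┠───────────────────────┨     
    ┃   0 1 2 3 4 5 6 7 8   ┃     
    ┃0  [.]  · ─ · ─ · ─ ·  ┃     
    ┃    │                  ┃     
    ┃1   ·           · ─ ·  ┃     
    ┃                       ┃     
    ┃2   S                  ┃     
    ┃                       ┃     
    ┃3           C          ┃     
    ┃                       ┃     
━━━━┃4                      ┃━━━━━
 Ter┃Cursor: (0,0)          ┃     
────┃                       ┃─────
$ py┃                       ┃     
4   ┃                       ┃     
$ ca┃                       ┃     
key0┃                       ┃     
key1┗━━━━━━━━━━━━━━━━━━━━━━━┛     
key2 = value46                    
$ █                               


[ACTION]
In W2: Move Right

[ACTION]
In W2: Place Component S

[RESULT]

                                  
                                  
    ┏━━━━━━━━━━━━━━━━━━━━━━━┓     
    ┃ CircuitBoard          ┃     
    ┠───────────────────────┨     
    ┃   0 1 2 3 4 5 6 7 8   ┃     
    ┃0   ·  [S]─ · ─ · ─ ·  ┃     
    ┃    │                  ┃     
    ┃1   ·           · ─ ·  ┃     
    ┃                       ┃     
    ┃2   S                  ┃     
    ┃                       ┃     
    ┃3           C          ┃     
    ┃                       ┃     
━━━━┃4                      ┃━━━━━
 Ter┃Cursor: (0,1)          ┃     
────┃                       ┃─────
$ py┃                       ┃     
4   ┃                       ┃     
$ ca┃                       ┃     
key0┃                       ┃     
key1┗━━━━━━━━━━━━━━━━━━━━━━━┛     
key2 = value46                    
$ █                               


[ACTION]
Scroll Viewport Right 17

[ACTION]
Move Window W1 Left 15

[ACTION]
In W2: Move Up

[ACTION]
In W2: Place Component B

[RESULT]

                                  
                                  
    ┏━━━━━━━━━━━━━━━━━━━━━━━┓     
    ┃ CircuitBoard          ┃     
    ┠───────────────────────┨     
    ┃   0 1 2 3 4 5 6 7 8   ┃     
    ┃0   ·  [B]─ · ─ · ─ ·  ┃     
    ┃    │                  ┃     
    ┃1   ·           · ─ ·  ┃     
    ┃                       ┃     
    ┃2   S                  ┃     
    ┃                       ┃     
    ┃3           C          ┃     
    ┃                       ┃     
━━━━┃4                      ┃━━━━━
 Ter┃Cursor: (0,1)          ┃     
────┃                       ┃─────
$ py┃                       ┃     
4   ┃                       ┃     
$ ca┃                       ┃     
key0┃                       ┃     
key1┗━━━━━━━━━━━━━━━━━━━━━━━┛     
key2 = value46                    
$ █                               


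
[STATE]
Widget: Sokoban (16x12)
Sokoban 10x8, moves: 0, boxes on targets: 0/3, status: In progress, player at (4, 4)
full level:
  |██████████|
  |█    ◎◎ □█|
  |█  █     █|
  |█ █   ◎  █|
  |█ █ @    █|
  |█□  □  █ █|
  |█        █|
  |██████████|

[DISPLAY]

██████████      
█    ◎◎ □█      
█  █     █      
█ █   ◎  █      
█ █ @    █      
█□  □  █ █      
█        █      
██████████      
Moves: 0  0/3   
                
                
                


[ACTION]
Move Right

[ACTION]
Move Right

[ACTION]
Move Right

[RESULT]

██████████      
█    ◎◎ □█      
█  █     █      
█ █   ◎  █      
█ █    @ █      
█□  □  █ █      
█        █      
██████████      
Moves: 3  0/3   
                
                
                


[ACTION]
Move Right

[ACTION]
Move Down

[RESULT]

██████████      
█    ◎◎ □█      
█  █     █      
█ █   ◎  █      
█ █      █      
█□  □  █@█      
█        █      
██████████      
Moves: 5  0/3   
                
                
                


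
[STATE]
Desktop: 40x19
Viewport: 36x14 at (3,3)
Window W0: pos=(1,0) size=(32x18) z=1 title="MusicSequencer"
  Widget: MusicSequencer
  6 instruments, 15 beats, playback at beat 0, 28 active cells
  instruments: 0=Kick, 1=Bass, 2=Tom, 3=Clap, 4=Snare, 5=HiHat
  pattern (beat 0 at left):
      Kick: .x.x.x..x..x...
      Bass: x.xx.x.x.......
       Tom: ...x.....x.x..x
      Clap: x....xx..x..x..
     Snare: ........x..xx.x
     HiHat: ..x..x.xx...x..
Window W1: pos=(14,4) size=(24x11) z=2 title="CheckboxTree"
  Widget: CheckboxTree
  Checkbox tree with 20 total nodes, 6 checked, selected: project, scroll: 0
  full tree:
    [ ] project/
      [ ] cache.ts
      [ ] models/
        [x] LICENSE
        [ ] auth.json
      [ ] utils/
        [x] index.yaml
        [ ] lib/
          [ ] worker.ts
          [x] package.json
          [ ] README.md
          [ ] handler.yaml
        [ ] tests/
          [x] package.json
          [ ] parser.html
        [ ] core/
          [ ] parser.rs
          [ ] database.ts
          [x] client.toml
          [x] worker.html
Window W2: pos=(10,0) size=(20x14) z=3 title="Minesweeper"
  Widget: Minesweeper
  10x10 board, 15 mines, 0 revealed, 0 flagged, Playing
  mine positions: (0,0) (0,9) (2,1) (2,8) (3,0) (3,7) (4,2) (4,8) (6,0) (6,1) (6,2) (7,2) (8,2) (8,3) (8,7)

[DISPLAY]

     ▼1┃■■■■■■■■■■        ┃  ┃      
 Kick·█┃■■■■■■■■■■        ┃━━━━━━━┓ 
 Bass█·┃■■■■■■■■■■        ┃       ┃ 
  Tom··┃■■■■■■■■■■        ┃───────┨ 
 Clap█·┃■■■■■■■■■■        ┃       ┃ 
Snare··┃■■■■■■■■■■        ┃       ┃ 
HiHat··┃■■■■■■■■■■        ┃       ┃ 
       ┃■■■■■■■■■■        ┃E      ┃ 
       ┃■■■■■■■■■■        ┃son    ┃ 
       ┃■■■■■■■■■■        ┃       ┃ 
       ┗━━━━━━━━━━━━━━━━━━┛yaml   ┃ 
           ┗━━━━━━━━━━━━━━━━━━━━━━┛ 
                             ┃      
                             ┃      


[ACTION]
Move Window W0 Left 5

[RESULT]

    ▼12┃■■■■■■■■■■        ┃ ┃       
Kick·█·┃■■■■■■■■■■        ┃━━━━━━━┓ 
Bass█·█┃■■■■■■■■■■        ┃       ┃ 
 Tom···┃■■■■■■■■■■        ┃───────┨ 
Clap█··┃■■■■■■■■■■        ┃       ┃ 
nare···┃■■■■■■■■■■        ┃       ┃ 
iHat··█┃■■■■■■■■■■        ┃       ┃ 
       ┃■■■■■■■■■■        ┃E      ┃ 
       ┃■■■■■■■■■■        ┃son    ┃ 
       ┃■■■■■■■■■■        ┃       ┃ 
       ┗━━━━━━━━━━━━━━━━━━┛yaml   ┃ 
           ┗━━━━━━━━━━━━━━━━━━━━━━┛ 
                            ┃       
                            ┃       


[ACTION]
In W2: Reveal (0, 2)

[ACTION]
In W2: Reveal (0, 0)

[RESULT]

    ▼12┃✹1      1✹        ┃ ┃       
Kick·█·┃■21    12■        ┃━━━━━━━┓ 
Bass█·█┃■✹1   12✹■        ┃       ┃ 
 Tom···┃✹■21  1✹■■        ┃───────┨ 
Clap█··┃■■✹1  12✹■        ┃       ┃ 
nare···┃■■■2   111        ┃       ┃ 
iHat··█┃✹✹✹2              ┃       ┃ 
       ┃■■✹41 111         ┃E      ┃ 
       ┃■■✹✹1 1✹1         ┃son    ┃ 
       ┃■■■■1 1■1         ┃       ┃ 
       ┗━━━━━━━━━━━━━━━━━━┛yaml   ┃ 
           ┗━━━━━━━━━━━━━━━━━━━━━━┛ 
                            ┃       
                            ┃       
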